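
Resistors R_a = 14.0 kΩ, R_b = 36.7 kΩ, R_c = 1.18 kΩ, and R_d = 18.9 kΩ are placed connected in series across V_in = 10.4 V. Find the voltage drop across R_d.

V ≈ 2.78 V

Total series resistance ΣR = 14.0 + 36.7 + 1.18 + 18.9 = 70.78 kΩ.
V = V_in · R/ΣR = 10.4 × 0.2670 = 2.777 V.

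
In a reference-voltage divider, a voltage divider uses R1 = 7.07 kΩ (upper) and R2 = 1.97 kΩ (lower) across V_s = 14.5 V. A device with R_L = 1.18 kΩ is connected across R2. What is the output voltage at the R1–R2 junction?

V_out ≈ 1.37 V

R2 ‖ R_L = (1.97 × 1.18)/(1.97 + 1.18) = 0.7380 kΩ.
Now apply the divider: V_out = 14.5 × 0.09451 = 1.370 V.
(Unloaded it would be 3.16 V; the load pulls it down.)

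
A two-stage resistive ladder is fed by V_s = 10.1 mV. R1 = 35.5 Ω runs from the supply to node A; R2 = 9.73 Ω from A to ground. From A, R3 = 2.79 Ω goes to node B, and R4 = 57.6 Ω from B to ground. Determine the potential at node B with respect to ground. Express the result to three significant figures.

V_B ≈ 1.84 mV

The second stage (R3 + R4 = 60.39 Ω) loads node A in parallel with R2.
R2 ‖ (R3+R4) = 8.380 Ω.
V_A = 10.1 × 8.380/(35.5 + 8.380) = 1.929 mV.
Stage 2 is unloaded, so V_B = V_A · R4/(R3+R4) = 1.929 × 57.6/60.39 = 1.840 mV.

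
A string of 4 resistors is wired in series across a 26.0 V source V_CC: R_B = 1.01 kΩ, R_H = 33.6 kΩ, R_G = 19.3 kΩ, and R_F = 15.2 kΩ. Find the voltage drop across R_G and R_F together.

V ≈ 13.0 V

ΣR = 1.01 + 33.6 + 19.3 + 15.2 = 69.11 kΩ.
R_{R_G..R_F} = 19.3 + 15.2 = 34.50 kΩ.
V = V_CC · R/ΣR = 26.0 × 0.4992 = 12.98 V.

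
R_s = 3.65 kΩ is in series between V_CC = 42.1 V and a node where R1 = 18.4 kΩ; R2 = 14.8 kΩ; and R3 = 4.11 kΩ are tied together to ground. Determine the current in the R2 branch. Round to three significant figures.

I ≈ 1.22 mA

Parallel bank: R_p = 1/(1/18.4 + 1/14.8 + 1/4.11) = 2.738 kΩ.
V_A = 42.1 × 2.738/6.388 = 18.04 V.
Branch current I = V_A/R2 = 18.04/14.8 = 1.219 mA.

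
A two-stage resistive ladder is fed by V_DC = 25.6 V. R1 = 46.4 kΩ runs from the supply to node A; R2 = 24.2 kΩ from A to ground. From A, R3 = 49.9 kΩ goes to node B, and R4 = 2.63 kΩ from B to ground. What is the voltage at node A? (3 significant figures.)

Node A sees R2 in parallel with the series input of stage 2, R3 + R4 = 52.53 kΩ.
Effective lower resistance at A: R2 ‖ 52.53 = 16.57 kΩ.
First divider: V_A = V_DC · 16.57/(46.4 + 16.57) = 6.736 V.

V_A ≈ 6.74 V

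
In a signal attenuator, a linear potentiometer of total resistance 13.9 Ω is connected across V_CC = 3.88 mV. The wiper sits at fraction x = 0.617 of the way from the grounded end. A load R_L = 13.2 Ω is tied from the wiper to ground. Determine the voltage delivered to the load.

Split the track: R_lower = x·R_p = 8.576 Ω, R_upper = (1−x)·R_p = 5.324 Ω.
(x·R_p) ‖ R_L = 5.199 Ω.
Loaded-divider output: V_out = 3.88 × 0.4941 = 1.917 mV.

V_out ≈ 1.92 mV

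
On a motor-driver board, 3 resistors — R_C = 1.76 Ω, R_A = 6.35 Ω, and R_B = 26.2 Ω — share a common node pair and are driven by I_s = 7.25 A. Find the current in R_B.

Total conductance ΣG = 1/1.76 + 1/6.35 + 1/26.2 = 0.7638 (units of 1/Ω).
R_B takes the fraction G_k/ΣG = 0.03817/0.7638 = 0.04997, so I = 7.25 × 0.04997 = 0.3623 A.

I ≈ 0.362 A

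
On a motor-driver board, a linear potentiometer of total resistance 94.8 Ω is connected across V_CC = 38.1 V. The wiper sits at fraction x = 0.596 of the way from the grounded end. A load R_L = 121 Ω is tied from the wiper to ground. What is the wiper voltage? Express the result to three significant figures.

Split the track: R_lower = x·R_p = 56.50 Ω, R_upper = (1−x)·R_p = 38.30 Ω.
Lower segment in parallel with the load: 56.50 ‖ 121 = 38.52 Ω.
V_out = 38.1 × 38.52/(38.30 + 38.52) = 19.10 V.

V_out ≈ 19.1 V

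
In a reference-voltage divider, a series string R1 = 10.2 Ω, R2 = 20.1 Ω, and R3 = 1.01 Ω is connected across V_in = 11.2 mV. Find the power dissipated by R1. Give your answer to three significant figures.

P ≈ 1.31 µW

The common current is I = 11.2/31.31 = 0.3577 mA.
P(R1) = I²·R1 = (0.3577)² × 10.2 = 1.305 µW.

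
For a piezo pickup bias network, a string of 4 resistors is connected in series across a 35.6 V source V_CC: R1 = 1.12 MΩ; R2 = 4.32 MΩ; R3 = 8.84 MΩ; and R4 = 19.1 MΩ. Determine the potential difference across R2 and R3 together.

Series total: ΣR = 1.12 + 4.32 + 8.84 + 19.1 = 33.38 MΩ.
R_{R2..R3} = 4.32 + 8.84 = 13.16 MΩ.
Voltage divider: V = V_CC · (13.16 / 33.38) = 35.6 × 0.3942 = 14.04 V.

V ≈ 14.0 V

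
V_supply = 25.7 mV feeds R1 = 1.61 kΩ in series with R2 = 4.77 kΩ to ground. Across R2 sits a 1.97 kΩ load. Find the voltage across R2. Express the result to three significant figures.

First combine the lower leg with the load: R2 ‖ R_L = 1.394 kΩ.
Now apply the divider: V_out = 25.7 × 0.4641 = 11.93 mV.

V_out ≈ 11.9 mV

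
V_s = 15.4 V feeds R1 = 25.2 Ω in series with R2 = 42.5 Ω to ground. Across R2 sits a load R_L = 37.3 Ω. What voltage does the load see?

R2 ‖ R_L = (42.5 × 37.3)/(42.5 + 37.3) = 19.87 Ω.
Voltage divider with the loaded lower leg: V_out = 15.4 × 19.87/(25.2 + 19.87) = 15.4 × 0.4408 = 6.788 V.

V_out ≈ 6.79 V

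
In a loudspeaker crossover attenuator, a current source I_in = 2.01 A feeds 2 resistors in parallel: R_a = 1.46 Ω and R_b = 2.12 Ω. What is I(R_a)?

For two parallel branches, I_k = I_in · (other R)/(sum of R).
So I = 2.01 × 2.12/3.580 = 1.190 A.

I ≈ 1.19 A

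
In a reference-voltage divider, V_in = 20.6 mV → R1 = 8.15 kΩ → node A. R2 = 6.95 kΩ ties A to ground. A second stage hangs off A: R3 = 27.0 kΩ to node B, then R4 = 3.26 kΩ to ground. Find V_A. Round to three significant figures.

V_A ≈ 8.44 mV

Looking into the second stage from A: R3 + R4 = 30.26 kΩ appears in parallel with R2.
R2 ‖ (R3+R4) = 5.652 kΩ.
V_A = 20.6 × 5.652/(8.15 + 5.652) = 8.436 mV.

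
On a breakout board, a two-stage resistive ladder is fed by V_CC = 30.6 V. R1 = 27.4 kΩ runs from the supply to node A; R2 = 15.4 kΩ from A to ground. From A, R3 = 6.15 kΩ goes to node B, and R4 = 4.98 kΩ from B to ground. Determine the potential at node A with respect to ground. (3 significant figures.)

V_A ≈ 5.84 V

Node A sees R2 in parallel with the series input of stage 2, R3 + R4 = 11.13 kΩ.
R2 ‖ (R3+R4) = 6.461 kΩ.
V_A = 30.6 × 6.461/(27.4 + 6.461) = 5.839 V.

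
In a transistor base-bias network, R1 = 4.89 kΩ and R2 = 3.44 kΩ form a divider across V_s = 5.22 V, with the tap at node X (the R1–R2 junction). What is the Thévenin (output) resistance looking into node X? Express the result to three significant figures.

R_th ≈ 2.02 kΩ

With V_s suppressed (replaced by a short), R_th = R1 ‖ R2 = (4.890 × 3.44)/(4.890 + 3.44) = 2.019 kΩ.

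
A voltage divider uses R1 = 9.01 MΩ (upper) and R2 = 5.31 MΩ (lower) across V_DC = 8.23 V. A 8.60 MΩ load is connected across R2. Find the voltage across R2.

The load sits in parallel with R2, giving an effective lower resistance R2' = R2·R_L/(R2+R_L) = 3.283 MΩ.
Voltage divider with the loaded lower leg: V_out = 8.23 × 3.283/(9.01 + 3.283) = 8.23 × 0.2671 = 2.198 V.

V_out ≈ 2.20 V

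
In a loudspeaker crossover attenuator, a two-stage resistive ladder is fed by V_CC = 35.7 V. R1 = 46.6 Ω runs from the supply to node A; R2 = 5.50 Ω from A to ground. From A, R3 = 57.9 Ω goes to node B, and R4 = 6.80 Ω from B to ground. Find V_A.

The second stage (R3 + R4 = 64.70 Ω) loads node A in parallel with R2.
R2 ‖ (R3+R4) = 5.069 Ω.
First divider: V_A = V_CC · 5.069/(46.6 + 5.069) = 3.502 V.

V_A ≈ 3.50 V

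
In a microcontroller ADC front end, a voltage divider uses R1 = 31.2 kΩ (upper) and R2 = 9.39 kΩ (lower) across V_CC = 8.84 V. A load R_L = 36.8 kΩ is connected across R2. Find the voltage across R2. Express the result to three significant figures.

V_out ≈ 1.71 V

R2 ‖ R_L = (9.39 × 36.8)/(9.39 + 36.8) = 7.481 kΩ.
Now apply the divider: V_out = 8.84 × 0.1934 = 1.710 V.
(Unloaded it would be 2.05 V; the load pulls it down.)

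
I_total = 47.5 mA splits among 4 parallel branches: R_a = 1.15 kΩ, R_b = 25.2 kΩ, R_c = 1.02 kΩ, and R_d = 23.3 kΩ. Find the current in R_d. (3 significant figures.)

Conductances: ΣG = 1/1.15 + 1/25.2 + 1/1.02 + 1/23.3 = 1.933 (1/kΩ).
By the current-divider rule, I = I_total · G_k/ΣG = 47.5 × 0.02221 = 1.055 mA.

I ≈ 1.05 mA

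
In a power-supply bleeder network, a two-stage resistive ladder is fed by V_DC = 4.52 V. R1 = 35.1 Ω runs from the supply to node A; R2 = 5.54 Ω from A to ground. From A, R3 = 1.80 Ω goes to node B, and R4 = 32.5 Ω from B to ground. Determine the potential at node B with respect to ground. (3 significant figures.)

Looking into the second stage from A: R3 + R4 = 34.30 Ω appears in parallel with R2.
R2 ‖ (R3+R4) = 4.770 Ω.
So V_A = 4.52 × 0.1196 = 0.5407 V.
V_B = V_A × 0.9475 = 0.5124 V.

V_B ≈ 0.512 V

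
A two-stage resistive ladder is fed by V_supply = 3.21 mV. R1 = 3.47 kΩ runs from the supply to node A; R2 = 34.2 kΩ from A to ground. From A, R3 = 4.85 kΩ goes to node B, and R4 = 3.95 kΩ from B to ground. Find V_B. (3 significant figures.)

V_B ≈ 0.963 mV

The second stage (R3 + R4 = 8.800 kΩ) loads node A in parallel with R2.
R2 ‖ (R3+R4) = 6.999 kΩ.
First divider: V_A = V_supply · 6.999/(3.47 + 6.999) = 2.146 mV.
Stage 2 is unloaded, so V_B = V_A · R4/(R3+R4) = 2.146 × 3.95/8.800 = 0.9633 mV.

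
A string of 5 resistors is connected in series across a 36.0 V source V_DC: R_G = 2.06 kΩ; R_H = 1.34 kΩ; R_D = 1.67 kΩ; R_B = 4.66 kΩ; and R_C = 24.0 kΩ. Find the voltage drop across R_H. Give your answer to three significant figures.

Total series resistance ΣR = 2.06 + 1.34 + 1.67 + 4.66 + 24.0 = 33.73 kΩ.
Voltage divider: V = V_DC · (1.340 / 33.73) = 36.0 × 0.03973 = 1.430 V.

V ≈ 1.43 V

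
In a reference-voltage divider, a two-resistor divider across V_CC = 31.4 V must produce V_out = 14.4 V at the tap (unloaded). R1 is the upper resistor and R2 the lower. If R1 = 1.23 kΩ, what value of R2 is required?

V_out/V_CC = R2/(R1+R2) = 0.4586.
R2 = R1 · 0.4586/(1 − 0.4586) = 1.042 kΩ.

R2 ≈ 1.04 kΩ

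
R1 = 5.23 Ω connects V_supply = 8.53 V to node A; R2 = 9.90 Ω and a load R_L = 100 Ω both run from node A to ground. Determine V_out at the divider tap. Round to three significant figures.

V_out ≈ 5.40 V

R2 ‖ R_L = (9.90 × 100)/(9.90 + 100) = 9.008 Ω.
Voltage divider with the loaded lower leg: V_out = 8.53 × 9.008/(5.23 + 9.008) = 8.53 × 0.6327 = 5.397 V.
(Unloaded it would be 5.58 V; the load pulls it down.)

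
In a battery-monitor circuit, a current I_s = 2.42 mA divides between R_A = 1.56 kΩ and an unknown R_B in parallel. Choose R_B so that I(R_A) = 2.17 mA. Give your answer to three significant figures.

In a two-way split, I_A/I_s = R_B/(R_A + R_B).
2.17/2.42 = R_B/(R_A + R_B) → R_B = R_A · (0.8967)/(1 − 0.8967) = 1.56 × 8.680 = 13.54 kΩ.

R_B ≈ 13.5 kΩ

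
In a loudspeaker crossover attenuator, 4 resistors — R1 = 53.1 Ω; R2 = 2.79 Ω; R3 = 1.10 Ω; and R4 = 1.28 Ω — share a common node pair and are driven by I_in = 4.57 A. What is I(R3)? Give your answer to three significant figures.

Total conductance ΣG = 1/53.1 + 1/2.79 + 1/1.10 + 1/1.28 = 2.068 (units of 1/Ω).
By the current-divider rule, I = I_in · G_k/ΣG = 4.57 × 0.4397 = 2.009 A.

I ≈ 2.01 A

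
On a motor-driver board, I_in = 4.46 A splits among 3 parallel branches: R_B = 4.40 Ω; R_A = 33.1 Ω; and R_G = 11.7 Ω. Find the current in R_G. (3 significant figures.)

I ≈ 1.11 A

Conductances: ΣG = 1/4.40 + 1/33.1 + 1/11.7 = 0.3430 (1/Ω).
Current divider: I(R_G) = I_in · G_k/ΣG = 4.46 × (0.08547/0.3430) = 4.46 × 0.2492 = 1.112 A.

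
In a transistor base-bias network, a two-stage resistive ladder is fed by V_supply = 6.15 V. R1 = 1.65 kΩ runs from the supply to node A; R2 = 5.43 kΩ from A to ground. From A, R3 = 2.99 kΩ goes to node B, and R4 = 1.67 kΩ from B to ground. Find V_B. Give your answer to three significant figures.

V_B ≈ 1.33 V

Looking into the second stage from A: R3 + R4 = 4.660 kΩ appears in parallel with R2.
R2 ‖ (R3+R4) = 2.508 kΩ.
V_A = 6.15 × 2.508/(1.65 + 2.508) = 3.709 V.
V_B = V_A × 0.3584 = 1.329 V.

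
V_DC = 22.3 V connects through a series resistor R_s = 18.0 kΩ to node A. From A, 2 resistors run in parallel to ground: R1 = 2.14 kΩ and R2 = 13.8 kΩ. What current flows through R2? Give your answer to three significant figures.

I ≈ 0.151 mA

Equivalent of the parallel group: R_p = 1.853 kΩ.
V_A = 22.3 × 1.853/19.85 = 2.081 V.
I(R2) = V_A / R2 = 2.081/13.8 = 0.1508 mA.
(Check via current divider: I_total = 1.123 mA; share G_k/ΣG = 0.1343 → same result.)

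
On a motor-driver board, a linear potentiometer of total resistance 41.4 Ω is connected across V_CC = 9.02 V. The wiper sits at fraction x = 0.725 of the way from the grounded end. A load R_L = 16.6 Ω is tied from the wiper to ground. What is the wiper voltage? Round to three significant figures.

Lower segment x·R_p = 30.01 Ω; upper segment (1−x)·R_p = 11.38 Ω.
R_L loads the lower segment: effective lower R = 10.69 Ω.
Loaded-divider output: V_out = 9.02 × 0.4842 = 4.368 V.

V_out ≈ 4.37 V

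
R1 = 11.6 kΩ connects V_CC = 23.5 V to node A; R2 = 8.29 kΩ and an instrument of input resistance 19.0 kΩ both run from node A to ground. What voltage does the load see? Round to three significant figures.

V_out ≈ 7.81 V

The load sits in parallel with R2, giving an effective lower resistance R2' = R2·R_L/(R2+R_L) = 5.772 kΩ.
Then V_out = V_CC · R2'/(R1 + R2') = 23.5 × 5.772/17.37 = 7.808 V.
(Unloaded it would be 9.79 V; the load pulls it down.)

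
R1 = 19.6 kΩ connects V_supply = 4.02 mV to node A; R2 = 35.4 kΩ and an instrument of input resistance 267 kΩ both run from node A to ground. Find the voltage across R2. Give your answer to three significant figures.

V_out ≈ 2.47 mV

The load sits in parallel with R2, giving an effective lower resistance R2' = R2·R_L/(R2+R_L) = 31.26 kΩ.
Voltage divider with the loaded lower leg: V_out = 4.02 × 31.26/(19.6 + 31.26) = 4.02 × 0.6146 = 2.471 mV.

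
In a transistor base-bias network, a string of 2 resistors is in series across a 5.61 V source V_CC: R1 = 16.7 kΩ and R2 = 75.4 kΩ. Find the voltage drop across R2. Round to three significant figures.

Series total: ΣR = 16.7 + 75.4 = 92.10 kΩ.
V = V_CC · R/ΣR = 5.61 × 0.8187 = 4.593 V.

V ≈ 4.59 V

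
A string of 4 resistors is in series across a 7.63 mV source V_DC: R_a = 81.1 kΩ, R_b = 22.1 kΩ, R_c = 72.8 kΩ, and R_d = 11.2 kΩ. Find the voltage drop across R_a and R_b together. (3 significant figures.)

V ≈ 4.21 mV

ΣR = 81.1 + 22.1 + 72.8 + 11.2 = 187.2 kΩ.
R_{R_a..R_b} = 81.1 + 22.1 = 103.2 kΩ.
By the voltage-divider rule, V = 7.63 × 103.2/187.2 = 4.206 mV.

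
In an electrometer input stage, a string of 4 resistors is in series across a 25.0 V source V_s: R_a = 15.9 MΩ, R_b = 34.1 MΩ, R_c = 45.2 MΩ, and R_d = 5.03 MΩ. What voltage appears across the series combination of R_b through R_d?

V ≈ 21.0 V

Series total: ΣR = 15.9 + 34.1 + 45.2 + 5.03 = 100.2 MΩ.
R_{R_b..R_d} = 34.1 + 45.2 + 5.03 = 84.33 MΩ.
Voltage divider: V = V_s · (84.33 / 100.2) = 25.0 × 0.8414 = 21.03 V.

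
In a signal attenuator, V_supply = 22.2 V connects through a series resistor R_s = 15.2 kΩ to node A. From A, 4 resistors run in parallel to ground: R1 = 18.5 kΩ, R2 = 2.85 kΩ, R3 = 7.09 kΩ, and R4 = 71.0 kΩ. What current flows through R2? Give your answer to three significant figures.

I ≈ 0.819 mA

Equivalent of the parallel group: R_p = 1.786 kΩ.
V_A by voltage divider: V_A = 22.2 × 1.786/(15.2 + 1.786) = 2.334 V.
I(R2) = V_A / R2 = 2.334/2.85 = 0.8188 mA.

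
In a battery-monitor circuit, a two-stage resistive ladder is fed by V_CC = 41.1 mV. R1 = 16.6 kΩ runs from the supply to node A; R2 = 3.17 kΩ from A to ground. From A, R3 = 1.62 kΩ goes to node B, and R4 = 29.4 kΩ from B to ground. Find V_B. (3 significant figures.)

V_B ≈ 5.75 mV

Node A sees R2 in parallel with the series input of stage 2, R3 + R4 = 31.02 kΩ.
Effective lower resistance at A: R2 ‖ 31.02 = 2.876 kΩ.
First divider: V_A = V_CC · 2.876/(16.6 + 2.876) = 6.069 mV.
V_B = V_A × 0.9478 = 5.752 mV.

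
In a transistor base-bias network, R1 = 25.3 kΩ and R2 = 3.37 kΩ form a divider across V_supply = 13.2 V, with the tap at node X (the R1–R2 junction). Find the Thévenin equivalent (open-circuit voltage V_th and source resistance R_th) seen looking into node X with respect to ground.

V_th is the unloaded tap voltage: V_supply · R2/(R1+R2) = 13.2 × 0.1175 = 1.552 V.
With V_supply suppressed (replaced by a short), R_th = R1 ‖ R2 = (25.30 × 3.37)/(25.30 + 3.37) = 2.974 kΩ.

V_th ≈ 1.55 V, R_th ≈ 2.97 kΩ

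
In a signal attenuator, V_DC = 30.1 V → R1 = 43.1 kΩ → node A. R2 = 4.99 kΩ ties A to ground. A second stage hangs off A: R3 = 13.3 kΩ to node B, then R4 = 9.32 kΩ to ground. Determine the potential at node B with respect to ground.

V_B ≈ 1.07 V

Looking into the second stage from A: R3 + R4 = 22.62 kΩ appears in parallel with R2.
Effective lower resistance at A: R2 ‖ 22.62 = 4.088 kΩ.
So V_A = 30.1 × 0.08664 = 2.608 V.
Then the unloaded second divider: V_B = V_A × R4/(R3+R4) = 2.608 × 0.4120 = 1.074 V.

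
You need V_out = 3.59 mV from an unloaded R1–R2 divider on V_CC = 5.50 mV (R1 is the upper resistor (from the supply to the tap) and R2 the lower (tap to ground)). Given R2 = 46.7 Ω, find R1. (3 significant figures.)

V_out/V_CC = R2/(R1+R2) = 0.6527.
R1 = R2·(1/k − 1) = 46.7 × 0.5320 = 24.85 Ω.

R1 ≈ 24.8 Ω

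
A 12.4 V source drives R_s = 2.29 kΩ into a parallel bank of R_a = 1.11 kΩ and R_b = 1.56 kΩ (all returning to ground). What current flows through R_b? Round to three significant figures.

Combine the parallel branches: R_p = (1/1.11 + 1/1.56)⁻¹ = 0.6485 kΩ.
Node voltage V_A = V_s · R_p/(R_s + R_p) = 12.4 × 0.2207 = 2.737 V.
Branch current I = V_A/R_b = 2.737/1.56 = 1.754 mA.

I ≈ 1.75 mA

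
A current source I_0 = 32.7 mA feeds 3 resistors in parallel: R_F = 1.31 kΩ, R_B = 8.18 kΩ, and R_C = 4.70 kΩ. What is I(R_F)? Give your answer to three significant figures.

I ≈ 22.7 mA

ΣG = 1/1.31 + 1/8.18 + 1/4.70 = 1.098.
Current divider: I(R_F) = I_0 · G_k/ΣG = 32.7 × (0.7634/1.098) = 32.7 × 0.6950 = 22.73 mA.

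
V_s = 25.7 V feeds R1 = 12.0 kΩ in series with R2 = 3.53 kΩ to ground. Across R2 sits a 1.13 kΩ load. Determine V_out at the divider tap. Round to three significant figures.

V_out ≈ 1.71 V

R2 ‖ R_L = (3.53 × 1.13)/(3.53 + 1.13) = 0.8560 kΩ.
Now apply the divider: V_out = 25.7 × 0.06658 = 1.711 V.
(Unloaded it would be 5.84 V; the load pulls it down.)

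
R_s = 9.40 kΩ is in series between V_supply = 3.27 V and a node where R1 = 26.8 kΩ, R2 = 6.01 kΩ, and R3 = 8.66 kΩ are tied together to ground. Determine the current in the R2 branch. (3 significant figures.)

I ≈ 0.136 mA

Equivalent of the parallel group: R_p = 3.133 kΩ.
V_A = 3.27 × 3.133/12.53 = 0.8174 V.
Branch current I = V_A/R2 = 0.8174/6.01 = 0.1360 mA.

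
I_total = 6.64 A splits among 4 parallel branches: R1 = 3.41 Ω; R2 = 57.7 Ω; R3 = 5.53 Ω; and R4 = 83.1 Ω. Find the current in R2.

I ≈ 0.229 A

Total conductance ΣG = 1/3.41 + 1/57.7 + 1/5.53 + 1/83.1 = 0.5035 (units of 1/Ω).
R2 takes the fraction G_k/ΣG = 0.01733/0.5035 = 0.03442, so I = 6.64 × 0.03442 = 0.2286 A.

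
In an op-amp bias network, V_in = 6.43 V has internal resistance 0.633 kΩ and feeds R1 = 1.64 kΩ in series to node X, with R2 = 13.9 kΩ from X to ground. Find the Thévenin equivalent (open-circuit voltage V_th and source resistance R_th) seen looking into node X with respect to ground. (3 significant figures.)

V_th ≈ 5.53 V, R_th ≈ 1.95 kΩ

R1' = 0.633 + 1.64 = 2.273 kΩ (source resistance + R1).
V_th is the unloaded tap voltage: V_in · R2/(R1'+R2) = 6.43 × 0.8595 = 5.526 V.
Looking into X with the source shorted: R_th = R1'·R2/(R1'+R2) = 2.273 × 13.9/16.17 = 1.954 kΩ.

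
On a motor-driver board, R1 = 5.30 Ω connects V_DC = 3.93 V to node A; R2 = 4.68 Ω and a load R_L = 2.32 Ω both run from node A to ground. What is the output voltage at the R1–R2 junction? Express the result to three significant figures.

V_out ≈ 0.890 V

R2 ‖ R_L = (4.68 × 2.32)/(4.68 + 2.32) = 1.551 Ω.
Now apply the divider: V_out = 3.93 × 0.2264 = 0.8898 V.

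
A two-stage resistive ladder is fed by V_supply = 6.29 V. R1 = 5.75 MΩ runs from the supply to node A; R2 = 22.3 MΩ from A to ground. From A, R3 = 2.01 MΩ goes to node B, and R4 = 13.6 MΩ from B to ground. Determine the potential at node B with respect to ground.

Node A sees R2 in parallel with the series input of stage 2, R3 + R4 = 15.61 MΩ.
Effective lower resistance at A: R2 ‖ 15.61 = 9.182 MΩ.
First divider: V_A = V_supply · 9.182/(5.75 + 9.182) = 3.868 V.
Then the unloaded second divider: V_B = V_A × R4/(R3+R4) = 3.868 × 0.8712 = 3.370 V.

V_B ≈ 3.37 V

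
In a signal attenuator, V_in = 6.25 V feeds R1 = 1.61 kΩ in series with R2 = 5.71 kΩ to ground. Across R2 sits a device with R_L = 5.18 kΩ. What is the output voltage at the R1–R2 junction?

V_out ≈ 3.92 V

First combine the lower leg with the load: R2 ‖ R_L = 2.716 kΩ.
Voltage divider with the loaded lower leg: V_out = 6.25 × 2.716/(1.61 + 2.716) = 6.25 × 0.6278 = 3.924 V.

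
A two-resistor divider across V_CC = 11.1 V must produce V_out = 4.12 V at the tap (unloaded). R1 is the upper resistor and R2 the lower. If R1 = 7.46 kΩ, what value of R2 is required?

R2 ≈ 4.40 kΩ

The divider ratio is R2/(R1+R2) = 4.12/11.1 = 0.3712.
So R2 = R1 · V_out/(V_CC − V_out) = 7.46 × 4.12/(11.1 − 4.12) = 7.46 × 0.5903 = 4.403 kΩ.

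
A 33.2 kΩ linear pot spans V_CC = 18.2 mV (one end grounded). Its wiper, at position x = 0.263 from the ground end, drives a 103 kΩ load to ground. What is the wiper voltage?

Split the track: R_lower = x·R_p = 8.732 kΩ, R_upper = (1−x)·R_p = 24.47 kΩ.
Lower segment in parallel with the load: 8.732 ‖ 103 = 8.049 kΩ.
Loaded-divider output: V_out = 18.2 × 0.2475 = 4.505 mV.

V_out ≈ 4.51 mV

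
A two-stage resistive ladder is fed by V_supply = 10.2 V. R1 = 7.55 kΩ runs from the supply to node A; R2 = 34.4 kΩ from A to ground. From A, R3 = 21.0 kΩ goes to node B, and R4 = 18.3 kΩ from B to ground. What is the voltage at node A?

Node A sees R2 in parallel with the series input of stage 2, R3 + R4 = 39.30 kΩ.
R2 ‖ (R3+R4) = 18.34 kΩ.
V_A = 10.2 × 18.34/(7.55 + 18.34) = 7.226 V.

V_A ≈ 7.23 V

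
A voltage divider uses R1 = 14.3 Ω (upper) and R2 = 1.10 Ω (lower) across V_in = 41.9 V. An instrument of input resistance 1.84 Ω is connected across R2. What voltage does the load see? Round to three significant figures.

First combine the lower leg with the load: R2 ‖ R_L = 0.6884 Ω.
Now apply the divider: V_out = 41.9 × 0.04593 = 1.925 V.
(Unloaded it would be 2.99 V; the load pulls it down.)

V_out ≈ 1.92 V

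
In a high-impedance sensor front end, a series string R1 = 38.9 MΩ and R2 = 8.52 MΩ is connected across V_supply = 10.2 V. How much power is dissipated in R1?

P ≈ 1.80 µW

ΣR = 47.42 MΩ → I = 10.2/47.42 = 0.2151 µA.
P = I²R = 0.04627 × 38.9 = 1.800 µW.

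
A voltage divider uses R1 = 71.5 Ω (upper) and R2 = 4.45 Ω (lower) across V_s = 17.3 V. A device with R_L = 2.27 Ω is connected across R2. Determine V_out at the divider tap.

R2 ‖ R_L = (4.45 × 2.27)/(4.45 + 2.27) = 1.503 Ω.
Now apply the divider: V_out = 17.3 × 0.02059 = 0.3562 V.

V_out ≈ 0.356 V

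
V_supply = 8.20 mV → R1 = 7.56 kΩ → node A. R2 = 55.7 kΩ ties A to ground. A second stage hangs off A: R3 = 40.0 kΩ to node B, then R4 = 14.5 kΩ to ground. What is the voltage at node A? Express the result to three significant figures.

The second stage (R3 + R4 = 54.50 kΩ) loads node A in parallel with R2.
Effective lower resistance at A: R2 ‖ 54.50 = 27.55 kΩ.
V_A = 8.20 × 27.55/(7.56 + 27.55) = 6.434 mV.

V_A ≈ 6.43 mV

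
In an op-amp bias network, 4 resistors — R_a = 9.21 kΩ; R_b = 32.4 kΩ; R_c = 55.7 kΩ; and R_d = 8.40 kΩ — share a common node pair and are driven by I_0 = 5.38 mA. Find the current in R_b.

I ≈ 0.601 mA

ΣG = 1/9.21 + 1/32.4 + 1/55.7 + 1/8.40 = 0.2764.
By the current-divider rule, I = I_0 · G_k/ΣG = 5.38 × 0.1116 = 0.6007 mA.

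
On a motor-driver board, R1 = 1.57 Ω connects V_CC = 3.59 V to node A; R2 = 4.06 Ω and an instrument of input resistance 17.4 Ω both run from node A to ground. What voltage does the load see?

V_out ≈ 2.43 V

R2 ‖ R_L = (4.06 × 17.4)/(4.06 + 17.4) = 3.292 Ω.
Then V_out = V_CC · R2'/(R1 + R2') = 3.59 × 3.292/4.862 = 2.431 V.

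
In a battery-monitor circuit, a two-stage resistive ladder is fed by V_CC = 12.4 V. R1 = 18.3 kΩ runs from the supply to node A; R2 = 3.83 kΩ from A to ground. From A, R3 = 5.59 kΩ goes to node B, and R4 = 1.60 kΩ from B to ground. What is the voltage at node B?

V_B ≈ 0.332 V

The second stage (R3 + R4 = 7.190 kΩ) loads node A in parallel with R2.
Effective lower resistance at A: R2 ‖ 7.190 = 2.499 kΩ.
V_A = 12.4 × 2.499/(18.3 + 2.499) = 1.490 V.
Then the unloaded second divider: V_B = V_A × R4/(R3+R4) = 1.490 × 0.2225 = 0.3315 V.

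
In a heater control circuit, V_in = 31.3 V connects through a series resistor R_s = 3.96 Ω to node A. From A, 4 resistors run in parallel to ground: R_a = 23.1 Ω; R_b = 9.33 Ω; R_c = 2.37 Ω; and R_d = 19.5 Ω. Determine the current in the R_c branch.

I ≈ 3.81 A

Parallel bank: R_p = 1/(1/23.1 + 1/9.33 + 1/2.37 + 1/19.5) = 1.603 Ω.
Node voltage V_A = V_in · R_p/(R_s + R_p) = 31.3 × 0.2882 = 9.021 V.
I(R_c) = V_A / R_c = 9.021/2.37 = 3.806 A.
(Check via current divider: I_total = 5.626 A; share G_k/ΣG = 0.6765 → same result.)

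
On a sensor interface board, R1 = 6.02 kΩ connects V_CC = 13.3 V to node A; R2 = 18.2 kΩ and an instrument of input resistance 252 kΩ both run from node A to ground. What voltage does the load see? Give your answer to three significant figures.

V_out ≈ 9.82 V

First combine the lower leg with the load: R2 ‖ R_L = 16.97 kΩ.
Then V_out = V_CC · R2'/(R1 + R2') = 13.3 × 16.97/22.99 = 9.818 V.
(Unloaded it would be 9.99 V; the load pulls it down.)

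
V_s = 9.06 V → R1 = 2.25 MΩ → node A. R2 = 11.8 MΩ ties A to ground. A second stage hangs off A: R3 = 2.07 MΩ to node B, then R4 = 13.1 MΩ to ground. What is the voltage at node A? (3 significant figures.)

Node A sees R2 in parallel with the series input of stage 2, R3 + R4 = 15.17 MΩ.
Effective lower resistance at A: R2 ‖ 15.17 = 6.637 MΩ.
First divider: V_A = V_s · 6.637/(2.25 + 6.637) = 6.766 V.

V_A ≈ 6.77 V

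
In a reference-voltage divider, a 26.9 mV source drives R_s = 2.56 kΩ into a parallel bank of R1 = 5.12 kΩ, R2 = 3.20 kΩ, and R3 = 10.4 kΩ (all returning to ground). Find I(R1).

I ≈ 2.06 µA

Combine the parallel branches: R_p = (1/5.12 + 1/3.20 + 1/10.4)⁻¹ = 1.656 kΩ.
Node voltage V_A = V_CC · R_p/(R_s + R_p) = 26.9 × 0.3927 = 10.56 mV.
I(R1) = V_A / R1 = 10.56/5.12 = 2.063 µA.
(Equivalently: I_total = 6.381 µA, then current-divider fraction G_k/ΣG = 0.3234.)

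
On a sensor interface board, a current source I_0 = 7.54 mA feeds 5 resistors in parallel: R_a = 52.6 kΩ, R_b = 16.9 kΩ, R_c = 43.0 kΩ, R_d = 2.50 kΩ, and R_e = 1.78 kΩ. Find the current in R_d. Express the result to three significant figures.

I ≈ 2.84 mA

Total conductance ΣG = 1/52.6 + 1/16.9 + 1/43.0 + 1/2.50 + 1/1.78 = 1.063 (units of 1/kΩ).
By the current-divider rule, I = I_0 · G_k/ΣG = 7.54 × 0.3762 = 2.837 mA.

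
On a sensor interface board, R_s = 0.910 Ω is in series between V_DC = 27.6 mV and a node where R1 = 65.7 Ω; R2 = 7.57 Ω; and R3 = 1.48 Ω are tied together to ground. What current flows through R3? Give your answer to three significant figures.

I ≈ 10.7 mA

Parallel bank: R_p = 1/(1/65.7 + 1/7.57 + 1/1.48) = 1.215 Ω.
V_A = 27.6 × 1.215/2.125 = 15.78 mV.
I(R3) = V_A / R3 = 15.78/1.48 = 10.66 mA.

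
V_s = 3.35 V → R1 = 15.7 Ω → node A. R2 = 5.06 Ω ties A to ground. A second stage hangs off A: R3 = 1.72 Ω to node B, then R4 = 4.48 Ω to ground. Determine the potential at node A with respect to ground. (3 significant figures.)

V_A ≈ 0.505 V

Node A sees R2 in parallel with the series input of stage 2, R3 + R4 = 6.200 Ω.
Effective lower resistance at A: R2 ‖ 6.200 = 2.786 Ω.
So V_A = 3.35 × 0.1507 = 0.5049 V.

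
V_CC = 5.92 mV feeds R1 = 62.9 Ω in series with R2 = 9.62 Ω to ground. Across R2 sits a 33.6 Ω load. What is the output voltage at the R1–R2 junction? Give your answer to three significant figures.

V_out ≈ 0.629 mV

R2 ‖ R_L = (9.62 × 33.6)/(9.62 + 33.6) = 7.479 Ω.
Then V_out = V_CC · R2'/(R1 + R2') = 5.92 × 7.479/70.38 = 0.6291 mV.
(Unloaded it would be 0.785 mV; the load pulls it down.)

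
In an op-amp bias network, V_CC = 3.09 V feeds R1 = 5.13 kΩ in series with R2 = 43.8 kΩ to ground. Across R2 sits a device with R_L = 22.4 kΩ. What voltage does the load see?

The load sits in parallel with R2, giving an effective lower resistance R2' = R2·R_L/(R2+R_L) = 14.82 kΩ.
Then V_out = V_CC · R2'/(R1 + R2') = 3.09 × 14.82/19.95 = 2.295 V.
(Unloaded it would be 2.77 V; the load pulls it down.)

V_out ≈ 2.30 V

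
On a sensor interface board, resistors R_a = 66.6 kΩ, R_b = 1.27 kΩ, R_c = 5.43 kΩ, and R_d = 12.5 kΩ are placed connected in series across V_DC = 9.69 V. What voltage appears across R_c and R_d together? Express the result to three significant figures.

V ≈ 2.02 V

Total series resistance ΣR = 66.6 + 1.27 + 5.43 + 12.5 = 85.80 kΩ.
R_{R_c..R_d} = 5.43 + 12.5 = 17.93 kΩ.
Voltage divider: V = V_DC · (17.93 / 85.80) = 9.69 × 0.2090 = 2.025 V.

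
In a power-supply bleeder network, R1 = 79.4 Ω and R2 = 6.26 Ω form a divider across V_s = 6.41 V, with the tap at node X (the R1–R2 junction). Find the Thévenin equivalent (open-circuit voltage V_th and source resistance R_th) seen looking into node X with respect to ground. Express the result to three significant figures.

V_th ≈ 0.468 V, R_th ≈ 5.80 Ω

With X open, the divider is unloaded: V_th = 6.41 × 6.26/85.66 = 0.4684 V.
Looking into X with the source shorted: R_th = R1·R2/(R1+R2) = 79.40 × 6.26/85.66 = 5.803 Ω.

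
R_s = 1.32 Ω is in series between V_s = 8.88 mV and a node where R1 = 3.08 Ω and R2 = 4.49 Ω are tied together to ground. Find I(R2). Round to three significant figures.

I ≈ 1.15 mA

Combine the parallel branches: R_p = (1/3.08 + 1/4.49)⁻¹ = 1.827 Ω.
V_A = 8.88 × 1.827/3.147 = 5.155 mV.
I(R2) = V_A / R2 = 5.155/4.49 = 1.148 mA.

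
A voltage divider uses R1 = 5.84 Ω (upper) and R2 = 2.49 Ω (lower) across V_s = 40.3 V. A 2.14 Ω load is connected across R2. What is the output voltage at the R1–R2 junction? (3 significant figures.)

The load sits in parallel with R2, giving an effective lower resistance R2' = R2·R_L/(R2+R_L) = 1.151 Ω.
Voltage divider with the loaded lower leg: V_out = 40.3 × 1.151/(5.84 + 1.151) = 40.3 × 0.1646 = 6.634 V.

V_out ≈ 6.63 V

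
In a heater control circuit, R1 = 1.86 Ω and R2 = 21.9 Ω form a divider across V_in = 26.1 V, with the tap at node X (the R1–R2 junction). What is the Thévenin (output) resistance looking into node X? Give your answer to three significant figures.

R_th ≈ 1.71 Ω

Zeroing V_in shorts the top of R1 to ground, so R_th = R1 ‖ R2 = 1.714 Ω.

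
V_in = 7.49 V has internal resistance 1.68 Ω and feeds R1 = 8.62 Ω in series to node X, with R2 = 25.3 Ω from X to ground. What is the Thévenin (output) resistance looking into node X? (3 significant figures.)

R_th ≈ 7.32 Ω

R1' = 1.68 + 8.62 = 10.30 Ω (source resistance + R1).
Zeroing V_in shorts the top of R1' to ground, so R_th = R1' ‖ R2 = 7.320 Ω.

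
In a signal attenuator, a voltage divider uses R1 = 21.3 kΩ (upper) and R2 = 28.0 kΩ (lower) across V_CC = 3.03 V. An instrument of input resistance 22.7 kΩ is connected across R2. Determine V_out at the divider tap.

The load sits in parallel with R2, giving an effective lower resistance R2' = R2·R_L/(R2+R_L) = 12.54 kΩ.
Then V_out = V_CC · R2'/(R1 + R2') = 3.03 × 12.54/33.84 = 1.123 V.
(Unloaded it would be 1.72 V; the load pulls it down.)

V_out ≈ 1.12 V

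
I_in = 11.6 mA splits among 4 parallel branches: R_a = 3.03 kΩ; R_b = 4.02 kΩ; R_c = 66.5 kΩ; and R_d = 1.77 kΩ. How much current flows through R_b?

Conductances: ΣG = 1/3.03 + 1/4.02 + 1/66.5 + 1/1.77 = 1.159 (1/kΩ).
By the current-divider rule, I = I_in · G_k/ΣG = 11.6 × 0.2147 = 2.490 mA.

I ≈ 2.49 mA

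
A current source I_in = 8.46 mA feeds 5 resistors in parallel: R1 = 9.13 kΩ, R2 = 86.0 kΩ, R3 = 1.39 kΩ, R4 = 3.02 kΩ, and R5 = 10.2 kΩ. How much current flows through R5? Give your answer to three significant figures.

I ≈ 0.653 mA

ΣG = 1/9.13 + 1/86.0 + 1/1.39 + 1/3.02 + 1/10.2 = 1.270.
R5 takes the fraction G_k/ΣG = 0.09804/1.270 = 0.07721, so I = 8.46 × 0.07721 = 0.6532 mA.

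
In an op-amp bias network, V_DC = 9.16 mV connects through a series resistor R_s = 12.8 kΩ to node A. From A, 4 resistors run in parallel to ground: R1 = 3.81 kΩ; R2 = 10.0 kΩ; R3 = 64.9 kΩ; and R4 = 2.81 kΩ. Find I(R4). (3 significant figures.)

I ≈ 0.314 µA

Equivalent of the parallel group: R_p = 1.363 kΩ.
V_A = 9.16 × 1.363/14.16 = 0.8815 mV.
Branch current I = V_A/R4 = 0.8815/2.81 = 0.3137 µA.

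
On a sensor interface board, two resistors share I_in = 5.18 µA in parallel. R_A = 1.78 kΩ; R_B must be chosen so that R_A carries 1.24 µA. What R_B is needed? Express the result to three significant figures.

R_B ≈ 0.560 kΩ

The fraction through R_A equals R_B/(R_A+R_B).
1.24/5.18 = R_B/(R_A + R_B) → R_B = R_A · (0.2394)/(1 − 0.2394) = 1.78 × 0.3147 = 0.5602 kΩ.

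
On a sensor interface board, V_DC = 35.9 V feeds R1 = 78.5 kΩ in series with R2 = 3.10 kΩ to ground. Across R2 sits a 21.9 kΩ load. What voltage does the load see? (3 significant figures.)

First combine the lower leg with the load: R2 ‖ R_L = 2.716 kΩ.
Then V_out = V_DC · R2'/(R1 + R2') = 35.9 × 2.716/81.22 = 1.200 V.

V_out ≈ 1.20 V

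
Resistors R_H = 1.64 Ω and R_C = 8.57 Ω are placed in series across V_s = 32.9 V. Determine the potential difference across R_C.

Series total: ΣR = 1.64 + 8.57 = 10.21 Ω.
Voltage divider: V = V_s · (8.570 / 10.21) = 32.9 × 0.8394 = 27.62 V.

V ≈ 27.6 V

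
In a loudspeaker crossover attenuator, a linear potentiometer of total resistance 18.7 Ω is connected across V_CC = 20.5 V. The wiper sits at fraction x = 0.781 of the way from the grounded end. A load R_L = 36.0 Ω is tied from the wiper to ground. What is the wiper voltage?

V_out ≈ 14.7 V

The pot divides into 4.095 Ω above the wiper and 14.60 Ω below.
Lower segment in parallel with the load: 14.60 ‖ 36.0 = 10.39 Ω.
Loaded-divider output: V_out = 20.5 × 0.7173 = 14.70 V.
(Unloaded: V_out = x·V_CC = 16.0 V.)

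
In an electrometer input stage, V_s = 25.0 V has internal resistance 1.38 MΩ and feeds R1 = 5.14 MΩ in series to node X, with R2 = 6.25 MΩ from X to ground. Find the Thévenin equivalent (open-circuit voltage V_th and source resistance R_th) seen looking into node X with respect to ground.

V_th ≈ 12.2 V, R_th ≈ 3.19 MΩ

R1' = 1.38 + 5.14 = 6.520 MΩ (source resistance + R1).
V_th is the unloaded tap voltage: V_s · R2/(R1'+R2) = 25.0 × 0.4894 = 12.24 V.
Zeroing V_s shorts the top of R1' to ground, so R_th = R1' ‖ R2 = 3.191 MΩ.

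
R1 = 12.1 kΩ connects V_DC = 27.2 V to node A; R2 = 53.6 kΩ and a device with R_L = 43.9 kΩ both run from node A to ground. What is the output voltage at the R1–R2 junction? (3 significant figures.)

The load sits in parallel with R2, giving an effective lower resistance R2' = R2·R_L/(R2+R_L) = 24.13 kΩ.
Then V_out = V_DC · R2'/(R1 + R2') = 27.2 × 24.13/36.23 = 18.12 V.
(Unloaded it would be 22.2 V; the load pulls it down.)

V_out ≈ 18.1 V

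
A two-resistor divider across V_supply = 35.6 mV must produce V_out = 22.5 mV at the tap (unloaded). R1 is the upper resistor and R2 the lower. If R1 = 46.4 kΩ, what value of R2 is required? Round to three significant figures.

R2 ≈ 79.7 kΩ

The divider ratio is R2/(R1+R2) = 22.5/35.6 = 0.6320.
Rearranging, R2 = R1·k/(1−k) = 46.4 × 1.718 = 79.69 kΩ.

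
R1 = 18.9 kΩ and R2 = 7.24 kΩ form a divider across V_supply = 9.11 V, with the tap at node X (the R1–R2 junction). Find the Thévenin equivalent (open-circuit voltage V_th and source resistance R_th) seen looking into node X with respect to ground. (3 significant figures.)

V_th is the unloaded tap voltage: V_supply · R2/(R1+R2) = 9.11 × 0.2770 = 2.523 V.
Zeroing V_supply shorts the top of R1 to ground, so R_th = R1 ‖ R2 = 5.235 kΩ.

V_th ≈ 2.52 V, R_th ≈ 5.23 kΩ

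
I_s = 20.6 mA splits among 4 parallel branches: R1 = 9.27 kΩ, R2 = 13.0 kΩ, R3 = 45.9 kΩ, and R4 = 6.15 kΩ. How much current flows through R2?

I ≈ 4.29 mA

Conductances: ΣG = 1/9.27 + 1/13.0 + 1/45.9 + 1/6.15 = 0.3692 (1/kΩ).
By the current-divider rule, I = I_s · G_k/ΣG = 20.6 × 0.2084 = 4.292 mA.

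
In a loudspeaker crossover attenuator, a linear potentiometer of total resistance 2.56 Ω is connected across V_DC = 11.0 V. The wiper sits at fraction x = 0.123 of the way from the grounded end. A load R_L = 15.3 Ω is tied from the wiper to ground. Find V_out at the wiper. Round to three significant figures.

Split the track: R_lower = x·R_p = 0.3149 Ω, R_upper = (1−x)·R_p = 2.245 Ω.
R_L loads the lower segment: effective lower R = 0.3085 Ω.
Loaded-divider output: V_out = 11.0 × 0.1208 = 1.329 V.

V_out ≈ 1.33 V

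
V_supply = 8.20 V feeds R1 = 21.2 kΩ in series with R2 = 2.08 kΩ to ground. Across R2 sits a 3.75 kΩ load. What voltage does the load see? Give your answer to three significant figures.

R2 ‖ R_L = (2.08 × 3.75)/(2.08 + 3.75) = 1.338 kΩ.
Now apply the divider: V_out = 8.20 × 0.05936 = 0.4868 V.
(Unloaded it would be 0.733 V; the load pulls it down.)

V_out ≈ 0.487 V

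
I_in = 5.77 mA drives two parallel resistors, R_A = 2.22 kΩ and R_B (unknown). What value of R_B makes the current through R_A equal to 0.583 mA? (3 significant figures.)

R_B ≈ 0.250 kΩ

The fraction through R_A equals R_B/(R_A+R_B).
With f = 0.1010, R_B = R_A · f/(1−f) = 2.22 × 0.1124 = 0.2495 kΩ.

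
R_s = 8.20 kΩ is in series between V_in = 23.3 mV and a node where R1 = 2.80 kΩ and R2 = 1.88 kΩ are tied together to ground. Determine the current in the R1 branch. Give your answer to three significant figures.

I ≈ 1.00 µA

Combine the parallel branches: R_p = (1/2.80 + 1/1.88)⁻¹ = 1.125 kΩ.
V_A by voltage divider: V_A = 23.3 × 1.125/(8.20 + 1.125) = 2.811 mV.
Branch current I = V_A/R1 = 2.811/2.80 = 1.004 µA.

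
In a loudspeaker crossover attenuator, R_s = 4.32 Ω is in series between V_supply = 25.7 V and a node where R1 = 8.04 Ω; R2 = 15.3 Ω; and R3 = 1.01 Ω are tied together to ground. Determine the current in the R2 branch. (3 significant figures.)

I ≈ 0.276 A

Parallel bank: R_p = 1/(1/8.04 + 1/15.3 + 1/1.01) = 0.8476 Ω.
V_A = 25.7 × 0.8476/5.168 = 4.215 V.
Branch current I = V_A/R2 = 4.215/15.3 = 0.2755 A.
(Equivalently: I_total = 4.973 A, then current-divider fraction G_k/ΣG = 0.05540.)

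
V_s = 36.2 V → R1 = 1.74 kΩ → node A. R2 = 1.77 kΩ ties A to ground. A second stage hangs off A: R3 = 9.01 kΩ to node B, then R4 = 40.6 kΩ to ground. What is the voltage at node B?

V_B ≈ 14.7 V

The second stage (R3 + R4 = 49.61 kΩ) loads node A in parallel with R2.
Effective lower resistance at A: R2 ‖ 49.61 = 1.709 kΩ.
So V_A = 36.2 × 0.4955 = 17.94 V.
Then the unloaded second divider: V_B = V_A × R4/(R3+R4) = 17.94 × 0.8184 = 14.68 V.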